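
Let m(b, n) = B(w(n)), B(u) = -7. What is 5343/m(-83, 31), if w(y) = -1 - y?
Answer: -5343/7 ≈ -763.29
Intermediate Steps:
m(b, n) = -7
5343/m(-83, 31) = 5343/(-7) = 5343*(-⅐) = -5343/7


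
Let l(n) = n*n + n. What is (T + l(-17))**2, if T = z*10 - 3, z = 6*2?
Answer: 151321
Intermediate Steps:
l(n) = n + n**2 (l(n) = n**2 + n = n + n**2)
z = 12
T = 117 (T = 12*10 - 3 = 120 - 3 = 117)
(T + l(-17))**2 = (117 - 17*(1 - 17))**2 = (117 - 17*(-16))**2 = (117 + 272)**2 = 389**2 = 151321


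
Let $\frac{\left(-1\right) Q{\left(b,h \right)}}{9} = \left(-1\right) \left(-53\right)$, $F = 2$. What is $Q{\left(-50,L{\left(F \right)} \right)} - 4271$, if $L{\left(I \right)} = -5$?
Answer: $-4748$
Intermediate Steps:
$Q{\left(b,h \right)} = -477$ ($Q{\left(b,h \right)} = - 9 \left(\left(-1\right) \left(-53\right)\right) = \left(-9\right) 53 = -477$)
$Q{\left(-50,L{\left(F \right)} \right)} - 4271 = -477 - 4271 = -4748$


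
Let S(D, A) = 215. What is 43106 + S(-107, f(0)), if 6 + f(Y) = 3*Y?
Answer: 43321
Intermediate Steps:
f(Y) = -6 + 3*Y
43106 + S(-107, f(0)) = 43106 + 215 = 43321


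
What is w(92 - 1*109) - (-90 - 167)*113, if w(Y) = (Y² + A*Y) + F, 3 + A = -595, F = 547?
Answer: 40043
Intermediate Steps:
A = -598 (A = -3 - 595 = -598)
w(Y) = 547 + Y² - 598*Y (w(Y) = (Y² - 598*Y) + 547 = 547 + Y² - 598*Y)
w(92 - 1*109) - (-90 - 167)*113 = (547 + (92 - 1*109)² - 598*(92 - 1*109)) - (-90 - 167)*113 = (547 + (92 - 109)² - 598*(92 - 109)) - (-257)*113 = (547 + (-17)² - 598*(-17)) - 1*(-29041) = (547 + 289 + 10166) + 29041 = 11002 + 29041 = 40043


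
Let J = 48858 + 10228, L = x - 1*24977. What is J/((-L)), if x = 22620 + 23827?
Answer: -29543/10735 ≈ -2.7520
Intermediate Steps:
x = 46447
L = 21470 (L = 46447 - 1*24977 = 46447 - 24977 = 21470)
J = 59086
J/((-L)) = 59086/((-1*21470)) = 59086/(-21470) = 59086*(-1/21470) = -29543/10735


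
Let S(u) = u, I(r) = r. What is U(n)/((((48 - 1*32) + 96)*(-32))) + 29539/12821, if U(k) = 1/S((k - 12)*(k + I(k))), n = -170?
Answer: 6551097966059/2843414712320 ≈ 2.3040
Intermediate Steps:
U(k) = 1/(2*k*(-12 + k)) (U(k) = 1/((k - 12)*(k + k)) = 1/((-12 + k)*(2*k)) = 1/(2*k*(-12 + k)))
U(n)/((((48 - 1*32) + 96)*(-32))) + 29539/12821 = ((1/2)/(-170*(-12 - 170)))/((((48 - 1*32) + 96)*(-32))) + 29539/12821 = ((1/2)*(-1/170)/(-182))/((((48 - 32) + 96)*(-32))) + 29539*(1/12821) = ((1/2)*(-1/170)*(-1/182))/(((16 + 96)*(-32))) + 29539/12821 = 1/(61880*((112*(-32)))) + 29539/12821 = (1/61880)/(-3584) + 29539/12821 = (1/61880)*(-1/3584) + 29539/12821 = -1/221777920 + 29539/12821 = 6551097966059/2843414712320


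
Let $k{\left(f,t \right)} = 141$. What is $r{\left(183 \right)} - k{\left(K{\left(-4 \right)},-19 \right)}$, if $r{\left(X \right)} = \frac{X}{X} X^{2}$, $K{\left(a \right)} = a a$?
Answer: $33348$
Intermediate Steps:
$K{\left(a \right)} = a^{2}$
$r{\left(X \right)} = X^{2}$ ($r{\left(X \right)} = 1 X^{2} = X^{2}$)
$r{\left(183 \right)} - k{\left(K{\left(-4 \right)},-19 \right)} = 183^{2} - 141 = 33489 - 141 = 33348$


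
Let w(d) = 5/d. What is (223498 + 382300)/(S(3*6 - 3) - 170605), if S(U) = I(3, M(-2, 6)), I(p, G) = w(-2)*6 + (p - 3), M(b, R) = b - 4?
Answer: -302899/85310 ≈ -3.5506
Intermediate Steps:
M(b, R) = -4 + b
I(p, G) = -18 + p (I(p, G) = (5/(-2))*6 + (p - 3) = (5*(-½))*6 + (-3 + p) = -5/2*6 + (-3 + p) = -15 + (-3 + p) = -18 + p)
S(U) = -15 (S(U) = -18 + 3 = -15)
(223498 + 382300)/(S(3*6 - 3) - 170605) = (223498 + 382300)/(-15 - 170605) = 605798/(-170620) = 605798*(-1/170620) = -302899/85310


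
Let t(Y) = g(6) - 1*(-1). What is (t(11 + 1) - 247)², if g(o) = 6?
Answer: 57600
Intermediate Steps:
t(Y) = 7 (t(Y) = 6 - 1*(-1) = 6 + 1 = 7)
(t(11 + 1) - 247)² = (7 - 247)² = (-240)² = 57600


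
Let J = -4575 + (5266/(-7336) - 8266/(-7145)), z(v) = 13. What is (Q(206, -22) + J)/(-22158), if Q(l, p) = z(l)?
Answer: 119548750417/580713761880 ≈ 0.20587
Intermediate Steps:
Q(l, p) = 13
J = -119889452597/26207860 (J = -4575 + (5266*(-1/7336) - 8266*(-1/7145)) = -4575 + (-2633/3668 + 8266/7145) = -4575 + 11506903/26207860 = -119889452597/26207860 ≈ -4574.6)
(Q(206, -22) + J)/(-22158) = (13 - 119889452597/26207860)/(-22158) = -119548750417/26207860*(-1/22158) = 119548750417/580713761880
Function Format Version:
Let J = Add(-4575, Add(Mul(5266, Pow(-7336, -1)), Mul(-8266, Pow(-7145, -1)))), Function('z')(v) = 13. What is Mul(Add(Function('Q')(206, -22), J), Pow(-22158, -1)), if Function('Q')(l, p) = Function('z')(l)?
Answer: Rational(119548750417, 580713761880) ≈ 0.20587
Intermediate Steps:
Function('Q')(l, p) = 13
J = Rational(-119889452597, 26207860) (J = Add(-4575, Add(Mul(5266, Rational(-1, 7336)), Mul(-8266, Rational(-1, 7145)))) = Add(-4575, Add(Rational(-2633, 3668), Rational(8266, 7145))) = Add(-4575, Rational(11506903, 26207860)) = Rational(-119889452597, 26207860) ≈ -4574.6)
Mul(Add(Function('Q')(206, -22), J), Pow(-22158, -1)) = Mul(Add(13, Rational(-119889452597, 26207860)), Pow(-22158, -1)) = Mul(Rational(-119548750417, 26207860), Rational(-1, 22158)) = Rational(119548750417, 580713761880)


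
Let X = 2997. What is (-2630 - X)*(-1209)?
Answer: 6803043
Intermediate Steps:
(-2630 - X)*(-1209) = (-2630 - 1*2997)*(-1209) = (-2630 - 2997)*(-1209) = -5627*(-1209) = 6803043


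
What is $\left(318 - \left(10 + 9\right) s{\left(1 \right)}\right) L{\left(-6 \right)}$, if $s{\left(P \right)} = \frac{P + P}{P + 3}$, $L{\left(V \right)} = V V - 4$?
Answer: $9872$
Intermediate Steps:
$L{\left(V \right)} = -4 + V^{2}$ ($L{\left(V \right)} = V^{2} - 4 = -4 + V^{2}$)
$s{\left(P \right)} = \frac{2 P}{3 + P}$
$\left(318 - \left(10 + 9\right) s{\left(1 \right)}\right) L{\left(-6 \right)} = \left(318 - \left(10 + 9\right) 2 \cdot 1 \frac{1}{3 + 1}\right) \left(-4 + \left(-6\right)^{2}\right) = \left(318 - 19 \cdot 2 \cdot 1 \cdot \frac{1}{4}\right) \left(-4 + 36\right) = \left(318 - 19 \cdot 2 \cdot 1 \cdot \frac{1}{4}\right) 32 = \left(318 - 19 \cdot \frac{1}{2}\right) 32 = \left(318 - \frac{19}{2}\right) 32 = \frac{617}{2} \cdot 32 = 9872$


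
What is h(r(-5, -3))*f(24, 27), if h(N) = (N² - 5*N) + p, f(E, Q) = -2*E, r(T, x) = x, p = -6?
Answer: -864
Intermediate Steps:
h(N) = -6 + N² - 5*N (h(N) = (N² - 5*N) - 6 = -6 + N² - 5*N)
h(r(-5, -3))*f(24, 27) = (-6 + (-3)² - 5*(-3))*(-2*24) = (-6 + 9 + 15)*(-48) = 18*(-48) = -864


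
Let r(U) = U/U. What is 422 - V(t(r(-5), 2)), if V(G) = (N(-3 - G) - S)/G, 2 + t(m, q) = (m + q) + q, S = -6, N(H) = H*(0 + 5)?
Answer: 430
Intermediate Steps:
N(H) = 5*H (N(H) = H*5 = 5*H)
r(U) = 1
t(m, q) = -2 + m + 2*q (t(m, q) = -2 + ((m + q) + q) = -2 + (m + 2*q) = -2 + m + 2*q)
V(G) = (-9 - 5*G)/G (V(G) = (5*(-3 - G) - 1*(-6))/G = ((-15 - 5*G) + 6)/G = (-9 - 5*G)/G)
422 - V(t(r(-5), 2)) = 422 - (-5 - 9/(-2 + 1 + 2*2)) = 422 - (-5 - 9/(-2 + 1 + 4)) = 422 - (-5 - 9/3) = 422 - (-5 - 9*⅓) = 422 - (-5 - 3) = 422 - 1*(-8) = 422 + 8 = 430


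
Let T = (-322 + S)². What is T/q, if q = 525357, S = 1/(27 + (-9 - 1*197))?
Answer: 369139369/1870329293 ≈ 0.19737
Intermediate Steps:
S = -1/179 (S = 1/(27 + (-9 - 197)) = 1/(27 - 206) = 1/(-179) = -1/179 ≈ -0.0055866)
T = 3322254321/32041 (T = (-322 - 1/179)² = (-57639/179)² = 3322254321/32041 ≈ 1.0369e+5)
T/q = (3322254321/32041)/525357 = (3322254321/32041)*(1/525357) = 369139369/1870329293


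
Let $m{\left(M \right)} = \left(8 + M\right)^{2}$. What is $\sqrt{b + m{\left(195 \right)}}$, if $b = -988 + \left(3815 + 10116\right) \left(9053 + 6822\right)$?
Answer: $\sqrt{221194846} \approx 14873.0$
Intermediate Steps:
$b = 221153637$ ($b = -988 + 13931 \cdot 15875 = -988 + 221154625 = 221153637$)
$\sqrt{b + m{\left(195 \right)}} = \sqrt{221153637 + \left(8 + 195\right)^{2}} = \sqrt{221153637 + 203^{2}} = \sqrt{221153637 + 41209} = \sqrt{221194846}$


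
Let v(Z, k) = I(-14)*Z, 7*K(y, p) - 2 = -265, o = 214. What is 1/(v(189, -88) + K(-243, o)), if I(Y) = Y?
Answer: -7/18785 ≈ -0.00037264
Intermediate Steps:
K(y, p) = -263/7 (K(y, p) = 2/7 + (⅐)*(-265) = 2/7 - 265/7 = -263/7)
v(Z, k) = -14*Z
1/(v(189, -88) + K(-243, o)) = 1/(-14*189 - 263/7) = 1/(-2646 - 263/7) = 1/(-18785/7) = -7/18785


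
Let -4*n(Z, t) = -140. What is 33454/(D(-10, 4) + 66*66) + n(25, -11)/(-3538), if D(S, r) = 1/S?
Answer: 27490185/3583994 ≈ 7.6703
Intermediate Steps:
n(Z, t) = 35 (n(Z, t) = -1/4*(-140) = 35)
33454/(D(-10, 4) + 66*66) + n(25, -11)/(-3538) = 33454/(1/(-10) + 66*66) + 35/(-3538) = 33454/(-1/10 + 4356) + 35*(-1/3538) = 33454/(43559/10) - 35/3538 = 33454*(10/43559) - 35/3538 = 7780/1013 - 35/3538 = 27490185/3583994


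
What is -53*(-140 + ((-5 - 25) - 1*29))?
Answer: 10547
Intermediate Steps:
-53*(-140 + ((-5 - 25) - 1*29)) = -53*(-140 + (-30 - 29)) = -53*(-140 - 59) = -53*(-199) = 10547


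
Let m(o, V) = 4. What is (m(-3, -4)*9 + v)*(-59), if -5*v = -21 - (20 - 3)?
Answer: -12862/5 ≈ -2572.4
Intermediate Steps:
v = 38/5 (v = -(-21 - (20 - 3))/5 = -(-21 - 1*17)/5 = -(-21 - 17)/5 = -1/5*(-38) = 38/5 ≈ 7.6000)
(m(-3, -4)*9 + v)*(-59) = (4*9 + 38/5)*(-59) = (36 + 38/5)*(-59) = (218/5)*(-59) = -12862/5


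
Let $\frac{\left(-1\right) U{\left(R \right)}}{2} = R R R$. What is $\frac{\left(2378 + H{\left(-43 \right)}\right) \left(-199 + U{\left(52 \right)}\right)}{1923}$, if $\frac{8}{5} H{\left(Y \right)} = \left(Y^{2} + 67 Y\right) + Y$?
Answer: $- \frac{1280344445}{5128} \approx -2.4968 \cdot 10^{5}$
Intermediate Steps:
$H{\left(Y \right)} = \frac{5 Y^{2}}{8} + \frac{85 Y}{2}$ ($H{\left(Y \right)} = \frac{5 \left(\left(Y^{2} + 67 Y\right) + Y\right)}{8} = \frac{5 \left(Y^{2} + 68 Y\right)}{8} = \frac{5 Y^{2}}{8} + \frac{85 Y}{2}$)
$U{\left(R \right)} = - 2 R^{3}$ ($U{\left(R \right)} = - 2 R R R = - 2 R^{2} R = - 2 R^{3}$)
$\frac{\left(2378 + H{\left(-43 \right)}\right) \left(-199 + U{\left(52 \right)}\right)}{1923} = \frac{\left(2378 + \frac{5}{8} \left(-43\right) \left(68 - 43\right)\right) \left(-199 - 2 \cdot 52^{3}\right)}{1923} = \left(2378 + \frac{5}{8} \left(-43\right) 25\right) \left(-199 - 281216\right) \frac{1}{1923} = \left(2378 - \frac{5375}{8}\right) \left(-199 - 281216\right) \frac{1}{1923} = \frac{13649}{8} \left(-281415\right) \frac{1}{1923} = \left(- \frac{3841033335}{8}\right) \frac{1}{1923} = - \frac{1280344445}{5128}$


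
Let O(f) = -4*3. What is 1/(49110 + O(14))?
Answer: 1/49098 ≈ 2.0367e-5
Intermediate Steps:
O(f) = -12
1/(49110 + O(14)) = 1/(49110 - 12) = 1/49098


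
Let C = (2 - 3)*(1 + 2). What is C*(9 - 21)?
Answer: 36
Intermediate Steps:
C = -3 (C = -1*3 = -3)
C*(9 - 21) = -3*(9 - 21) = -3*(-12) = 36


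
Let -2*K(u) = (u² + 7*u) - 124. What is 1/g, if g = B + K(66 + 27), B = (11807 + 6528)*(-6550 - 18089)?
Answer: -1/451760653 ≈ -2.2136e-9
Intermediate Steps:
K(u) = 62 - 7*u/2 - u²/2 (K(u) = -((u² + 7*u) - 124)/2 = -(-124 + u² + 7*u)/2 = 62 - 7*u/2 - u²/2)
B = -451756065 (B = 18335*(-24639) = -451756065)
g = -451760653 (g = -451756065 + (62 - 7*(66 + 27)/2 - (66 + 27)²/2) = -451756065 + (62 - 7/2*93 - ½*93²) = -451756065 + (62 - 651/2 - ½*8649) = -451756065 + (62 - 651/2 - 8649/2) = -451756065 - 4588 = -451760653)
1/g = 1/(-451760653) = -1/451760653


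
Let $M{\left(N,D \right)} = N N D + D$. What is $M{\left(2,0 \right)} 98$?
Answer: $0$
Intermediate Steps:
$M{\left(N,D \right)} = D + D N^{2}$ ($M{\left(N,D \right)} = N^{2} D + D = D N^{2} + D = D + D N^{2}$)
$M{\left(2,0 \right)} 98 = 0 \left(1 + 2^{2}\right) 98 = 0 \left(1 + 4\right) 98 = 0 \cdot 5 \cdot 98 = 0 \cdot 98 = 0$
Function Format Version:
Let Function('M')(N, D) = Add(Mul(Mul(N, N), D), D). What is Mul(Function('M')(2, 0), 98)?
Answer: 0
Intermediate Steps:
Function('M')(N, D) = Add(D, Mul(D, Pow(N, 2))) (Function('M')(N, D) = Add(Mul(Pow(N, 2), D), D) = Add(Mul(D, Pow(N, 2)), D) = Add(D, Mul(D, Pow(N, 2))))
Mul(Function('M')(2, 0), 98) = Mul(Mul(0, Add(1, Pow(2, 2))), 98) = Mul(Mul(0, Add(1, 4)), 98) = Mul(Mul(0, 5), 98) = Mul(0, 98) = 0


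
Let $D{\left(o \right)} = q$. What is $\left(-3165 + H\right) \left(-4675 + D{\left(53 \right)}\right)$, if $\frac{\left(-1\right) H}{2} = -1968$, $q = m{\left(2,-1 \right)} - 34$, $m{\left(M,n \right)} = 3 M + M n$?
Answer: $-3627555$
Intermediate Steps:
$q = -30$ ($q = 2 \left(3 - 1\right) - 34 = 2 \cdot 2 - 34 = 4 - 34 = -30$)
$D{\left(o \right)} = -30$
$H = 3936$ ($H = \left(-2\right) \left(-1968\right) = 3936$)
$\left(-3165 + H\right) \left(-4675 + D{\left(53 \right)}\right) = \left(-3165 + 3936\right) \left(-4675 - 30\right) = 771 \left(-4705\right) = -3627555$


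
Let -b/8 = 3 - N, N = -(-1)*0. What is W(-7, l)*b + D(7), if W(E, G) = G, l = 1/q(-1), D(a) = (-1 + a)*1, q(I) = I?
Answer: 30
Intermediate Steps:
D(a) = -1 + a
N = 0 (N = -1*0 = 0)
b = -24 (b = -8*(3 - 1*0) = -8*(3 + 0) = -8*3 = -24)
l = -1 (l = 1/(-1) = -1)
W(-7, l)*b + D(7) = -1*(-24) + (-1 + 7) = 24 + 6 = 30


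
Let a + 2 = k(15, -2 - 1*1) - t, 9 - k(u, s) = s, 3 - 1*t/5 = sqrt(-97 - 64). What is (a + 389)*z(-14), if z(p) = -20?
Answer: -7680 - 100*I*sqrt(161) ≈ -7680.0 - 1268.9*I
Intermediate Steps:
t = 15 - 5*I*sqrt(161) (t = 15 - 5*sqrt(-97 - 64) = 15 - 5*I*sqrt(161) ≈ 15.0 - 63.443*I)
k(u, s) = 9 - s
a = -5 + 5*I*sqrt(161) (a = -2 + ((9 - (-2 - 1*1)) - (15 - 5*I*sqrt(161))) = -2 + ((9 - (-2 - 1)) + (-15 + 5*I*sqrt(161))) = -2 + ((9 - 1*(-3)) + (-15 + 5*I*sqrt(161))) = -2 + ((9 + 3) + (-15 + 5*I*sqrt(161))) = -2 + (12 + (-15 + 5*I*sqrt(161))) = -2 + (-3 + 5*I*sqrt(161)) = -5 + 5*I*sqrt(161) ≈ -5.0 + 63.443*I)
(a + 389)*z(-14) = ((-5 + 5*I*sqrt(161)) + 389)*(-20) = (384 + 5*I*sqrt(161))*(-20) = -7680 - 100*I*sqrt(161)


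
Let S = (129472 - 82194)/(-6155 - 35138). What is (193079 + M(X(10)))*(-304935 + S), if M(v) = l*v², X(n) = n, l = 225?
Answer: -387787454391701/5899 ≈ -6.5738e+10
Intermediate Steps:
S = -6754/5899 (S = 47278/(-41293) = 47278*(-1/41293) = -6754/5899 ≈ -1.1449)
M(v) = 225*v²
(193079 + M(X(10)))*(-304935 + S) = (193079 + 225*10²)*(-304935 - 6754/5899) = (193079 + 225*100)*(-1798818319/5899) = (193079 + 22500)*(-1798818319/5899) = 215579*(-1798818319/5899) = -387787454391701/5899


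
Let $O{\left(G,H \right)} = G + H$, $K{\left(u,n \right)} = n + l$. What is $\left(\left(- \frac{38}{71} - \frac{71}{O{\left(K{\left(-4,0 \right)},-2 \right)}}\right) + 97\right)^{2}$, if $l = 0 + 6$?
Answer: $\frac{499746025}{80656} \approx 6196.0$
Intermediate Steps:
$l = 6$
$K{\left(u,n \right)} = 6 + n$ ($K{\left(u,n \right)} = n + 6 = 6 + n$)
$\left(\left(- \frac{38}{71} - \frac{71}{O{\left(K{\left(-4,0 \right)},-2 \right)}}\right) + 97\right)^{2} = \left(\left(- \frac{38}{71} - \frac{71}{\left(6 + 0\right) - 2}\right) + 97\right)^{2} = \left(\left(\left(-38\right) \frac{1}{71} - \frac{71}{6 - 2}\right) + 97\right)^{2} = \left(\left(- \frac{38}{71} - \frac{71}{4}\right) + 97\right)^{2} = \left(- \frac{5193}{284} + 97\right)^{2} = \left(\frac{22355}{284}\right)^{2} = \frac{499746025}{80656}$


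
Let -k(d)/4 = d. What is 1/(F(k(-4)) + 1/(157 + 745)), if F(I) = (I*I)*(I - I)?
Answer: 902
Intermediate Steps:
k(d) = -4*d
F(I) = 0 (F(I) = I²*0 = 0)
1/(F(k(-4)) + 1/(157 + 745)) = 1/(0 + 1/(157 + 745)) = 1/(0 + 1/902) = 1/(1/902) = 902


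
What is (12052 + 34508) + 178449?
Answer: 225009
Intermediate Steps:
(12052 + 34508) + 178449 = 46560 + 178449 = 225009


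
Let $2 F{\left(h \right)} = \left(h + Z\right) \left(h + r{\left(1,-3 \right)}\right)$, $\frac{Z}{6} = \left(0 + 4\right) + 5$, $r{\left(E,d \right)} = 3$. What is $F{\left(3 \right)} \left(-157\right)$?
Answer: $-26847$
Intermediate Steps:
$Z = 54$ ($Z = 6 \left(\left(0 + 4\right) + 5\right) = 6 \left(4 + 5\right) = 6 \cdot 9 = 54$)
$F{\left(h \right)} = \frac{\left(3 + h\right) \left(54 + h\right)}{2}$ ($F{\left(h \right)} = \frac{\left(h + 54\right) \left(h + 3\right)}{2} = \frac{\left(54 + h\right) \left(3 + h\right)}{2} = \frac{\left(3 + h\right) \left(54 + h\right)}{2}$)
$F{\left(3 \right)} \left(-157\right) = \left(81 + \frac{3^{2}}{2} + \frac{57}{2} \cdot 3\right) \left(-157\right) = \left(81 + \frac{1}{2} \cdot 9 + \frac{171}{2}\right) \left(-157\right) = \left(81 + \frac{9}{2} + \frac{171}{2}\right) \left(-157\right) = 171 \left(-157\right) = -26847$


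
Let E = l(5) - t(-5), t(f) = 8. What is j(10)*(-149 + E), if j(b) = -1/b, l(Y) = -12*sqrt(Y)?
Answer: 157/10 + 6*sqrt(5)/5 ≈ 18.383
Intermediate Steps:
E = -8 - 12*sqrt(5) (E = -12*sqrt(5) - 1*8 = -12*sqrt(5) - 8 = -8 - 12*sqrt(5) ≈ -34.833)
j(10)*(-149 + E) = (-1/10)*(-149 + (-8 - 12*sqrt(5))) = (-1*1/10)*(-157 - 12*sqrt(5)) = -(-157 - 12*sqrt(5))/10 = 157/10 + 6*sqrt(5)/5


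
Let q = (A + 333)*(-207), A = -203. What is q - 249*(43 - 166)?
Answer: 3717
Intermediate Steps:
q = -26910 (q = (-203 + 333)*(-207) = 130*(-207) = -26910)
q - 249*(43 - 166) = -26910 - 249*(43 - 166) = -26910 - 249*(-123) = -26910 + 30627 = 3717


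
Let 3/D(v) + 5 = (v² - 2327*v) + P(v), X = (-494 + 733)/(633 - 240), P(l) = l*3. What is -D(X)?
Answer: 463347/219001472 ≈ 0.0021157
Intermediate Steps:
P(l) = 3*l
X = 239/393 ≈ 0.60814
D(v) = 3/(-5 + v² - 2324*v) (D(v) = 3/(-5 + ((v² - 2327*v) + 3*v)) = 3/(-5 + (v² - 2324*v)) = 3/(-5 + v² - 2324*v))
-D(X) = -3/(-5 + (239/393)² - 2324*239/393) = -3/(-5 + 57121/154449 - 555436/393) = -3/(-219001472/154449) = -3*(-154449)/219001472 = -1*(-463347/219001472) = 463347/219001472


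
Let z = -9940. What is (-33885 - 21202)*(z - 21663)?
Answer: 1740914461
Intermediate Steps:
(-33885 - 21202)*(z - 21663) = (-33885 - 21202)*(-9940 - 21663) = -55087*(-31603) = 1740914461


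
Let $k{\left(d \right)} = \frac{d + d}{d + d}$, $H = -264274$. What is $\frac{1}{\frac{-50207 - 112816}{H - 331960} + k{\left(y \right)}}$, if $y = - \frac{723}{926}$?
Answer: $\frac{596234}{759257} \approx 0.78529$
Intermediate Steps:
$y = - \frac{723}{926}$ ($y = \left(-723\right) \frac{1}{926} = - \frac{723}{926} \approx -0.78078$)
$k{\left(d \right)} = 1$ ($k{\left(d \right)} = \frac{2 d}{2 d} = 2 d \frac{1}{2 d} = 1$)
$\frac{1}{\frac{-50207 - 112816}{H - 331960} + k{\left(y \right)}} = \frac{1}{\frac{-50207 - 112816}{-264274 - 331960} + 1} = \frac{1}{- \frac{163023}{-596234} + 1} = \frac{1}{\left(-163023\right) \left(- \frac{1}{596234}\right) + 1} = \frac{1}{\frac{163023}{596234} + 1} = \frac{1}{\frac{759257}{596234}} = \frac{596234}{759257}$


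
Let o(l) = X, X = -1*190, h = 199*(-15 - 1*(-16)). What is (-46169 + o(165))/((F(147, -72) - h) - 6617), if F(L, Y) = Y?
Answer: 15453/2296 ≈ 6.7304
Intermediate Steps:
h = 199 (h = 199*(-15 + 16) = 199*1 = 199)
X = -190
o(l) = -190
(-46169 + o(165))/((F(147, -72) - h) - 6617) = (-46169 - 190)/((-72 - 1*199) - 6617) = -46359/((-72 - 199) - 6617) = -46359/(-271 - 6617) = -46359/(-6888) = -46359*(-1/6888) = 15453/2296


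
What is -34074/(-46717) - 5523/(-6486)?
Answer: 159673985/101002154 ≈ 1.5809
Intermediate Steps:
-34074/(-46717) - 5523/(-6486) = -34074*(-1/46717) - 5523*(-1/6486) = 34074/46717 + 1841/2162 = 159673985/101002154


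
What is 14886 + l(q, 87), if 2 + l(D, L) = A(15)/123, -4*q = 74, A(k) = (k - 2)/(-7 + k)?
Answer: 14645869/984 ≈ 14884.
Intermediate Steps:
A(k) = (-2 + k)/(-7 + k)
q = -37/2 (q = -¼*74 = -37/2 ≈ -18.500)
l(D, L) = -1955/984 (l(D, L) = -2 + ((-2 + 15)/(-7 + 15))/123 = -2 + (13/8)*(1/123) = -2 + 13/984 = -1955/984)
14886 + l(q, 87) = 14886 - 1955/984 = 14645869/984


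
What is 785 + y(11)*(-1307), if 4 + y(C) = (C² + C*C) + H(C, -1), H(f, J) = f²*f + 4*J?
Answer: -2044670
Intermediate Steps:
H(f, J) = f³ + 4*J
y(C) = -8 + C³ + 2*C² (y(C) = -4 + ((C² + C*C) + (C³ + 4*(-1))) = -4 + ((C² + C²) + (C³ - 4)) = -4 + (2*C² + (-4 + C³)) = -4 + (-4 + C³ + 2*C²) = -8 + C³ + 2*C²)
785 + y(11)*(-1307) = 785 + (-8 + 11³ + 2*11²)*(-1307) = 785 + (-8 + 1331 + 2*121)*(-1307) = 785 + (-8 + 1331 + 242)*(-1307) = 785 + 1565*(-1307) = 785 - 2045455 = -2044670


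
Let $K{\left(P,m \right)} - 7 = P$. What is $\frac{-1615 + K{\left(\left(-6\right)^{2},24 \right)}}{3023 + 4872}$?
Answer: $- \frac{1572}{7895} \approx -0.19911$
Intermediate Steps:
$K{\left(P,m \right)} = 7 + P$
$\frac{-1615 + K{\left(\left(-6\right)^{2},24 \right)}}{3023 + 4872} = \frac{-1615 + \left(7 + \left(-6\right)^{2}\right)}{3023 + 4872} = \frac{-1615 + \left(7 + 36\right)}{7895} = \left(-1615 + 43\right) \frac{1}{7895} = \left(-1572\right) \frac{1}{7895} = - \frac{1572}{7895}$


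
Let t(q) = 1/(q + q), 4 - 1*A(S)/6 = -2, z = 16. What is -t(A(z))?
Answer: -1/72 ≈ -0.013889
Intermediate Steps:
A(S) = 36 (A(S) = 24 - 6*(-2) = 24 + 12 = 36)
t(q) = 1/(2*q)
-t(A(z)) = -1/(2*36) = -1*1/72 = -1/72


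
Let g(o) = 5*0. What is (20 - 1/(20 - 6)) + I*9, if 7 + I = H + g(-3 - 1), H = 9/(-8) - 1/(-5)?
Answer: -14391/280 ≈ -51.396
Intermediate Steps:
g(o) = 0
H = -37/40 (H = 9*(-⅛) - 1*(-⅕) = -9/8 + ⅕ = -37/40 ≈ -0.92500)
I = -317/40 (I = -7 + (-37/40 + 0) = -7 - 37/40 = -317/40 ≈ -7.9250)
(20 - 1/(20 - 6)) + I*9 = (20 - 1/(20 - 6)) - 317/40*9 = (20 - 1/14) - 2853/40 = 279/14 - 2853/40 = -14391/280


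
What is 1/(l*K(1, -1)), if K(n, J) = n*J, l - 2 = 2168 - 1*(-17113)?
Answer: -1/19283 ≈ -5.1859e-5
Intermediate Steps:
l = 19283 (l = 2 + (2168 - 1*(-17113)) = 2 + (2168 + 17113) = 2 + 19281 = 19283)
K(n, J) = J*n
1/(l*K(1, -1)) = 1/(19283*(-1*1)) = 1/(19283*(-1)) = 1/(-19283) = -1/19283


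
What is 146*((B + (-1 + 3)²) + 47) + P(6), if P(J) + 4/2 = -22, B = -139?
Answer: -12872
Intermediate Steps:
P(J) = -24 (P(J) = -2 - 22 = -24)
146*((B + (-1 + 3)²) + 47) + P(6) = 146*((-139 + (-1 + 3)²) + 47) - 24 = 146*((-139 + 2²) + 47) - 24 = 146*((-139 + 4) + 47) - 24 = 146*(-135 + 47) - 24 = 146*(-88) - 24 = -12848 - 24 = -12872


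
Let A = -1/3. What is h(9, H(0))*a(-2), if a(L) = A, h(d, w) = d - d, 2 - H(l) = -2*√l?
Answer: 0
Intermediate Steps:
H(l) = 2 + 2*√l (H(l) = 2 - (-2)*√l = 2 + 2*√l)
h(d, w) = 0
A = -⅓ (A = -1*⅓ = -⅓ ≈ -0.33333)
a(L) = -⅓
h(9, H(0))*a(-2) = 0*(-⅓) = 0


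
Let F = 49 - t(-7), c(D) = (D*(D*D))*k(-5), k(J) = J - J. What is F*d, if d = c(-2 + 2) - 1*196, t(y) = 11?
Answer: -7448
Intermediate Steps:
k(J) = 0
c(D) = 0 (c(D) = (D*(D*D))*0 = (D*D²)*0 = D³*0 = 0)
d = -196 (d = 0 - 1*196 = 0 - 196 = -196)
F = 38 (F = 49 - 1*11 = 49 - 11 = 38)
F*d = 38*(-196) = -7448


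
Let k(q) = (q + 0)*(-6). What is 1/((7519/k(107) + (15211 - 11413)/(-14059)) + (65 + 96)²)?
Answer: 9025878/233851635701 ≈ 3.8597e-5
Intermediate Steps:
k(q) = -6*q (k(q) = q*(-6) = -6*q)
1/((7519/k(107) + (15211 - 11413)/(-14059)) + (65 + 96)²) = 1/((7519/((-6*107)) + (15211 - 11413)/(-14059)) + (65 + 96)²) = 1/((7519/(-642) + 3798*(-1/14059)) + 161²) = 1/((7519*(-1/642) - 3798/14059) + 25921) = 1/((-7519/642 - 3798/14059) + 25921) = 1/(-108147937/9025878 + 25921) = 1/(233851635701/9025878) = 9025878/233851635701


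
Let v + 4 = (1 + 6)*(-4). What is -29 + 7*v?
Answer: -253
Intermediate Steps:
v = -32 (v = -4 + (1 + 6)*(-4) = -4 + 7*(-4) = -4 - 28 = -32)
-29 + 7*v = -29 + 7*(-32) = -29 - 224 = -253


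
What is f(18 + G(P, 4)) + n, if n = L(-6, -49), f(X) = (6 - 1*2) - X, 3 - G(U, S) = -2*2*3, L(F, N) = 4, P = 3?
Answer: -25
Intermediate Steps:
G(U, S) = 15 (G(U, S) = 3 - (-2*2)*3 = 3 - (-4)*3 = 3 - 1*(-12) = 3 + 12 = 15)
f(X) = 4 - X (f(X) = (6 - 2) - X = 4 - X)
n = 4
f(18 + G(P, 4)) + n = (4 - (18 + 15)) + 4 = (4 - 1*33) + 4 = (4 - 33) + 4 = -29 + 4 = -25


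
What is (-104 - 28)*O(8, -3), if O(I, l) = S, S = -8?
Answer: 1056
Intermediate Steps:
O(I, l) = -8
(-104 - 28)*O(8, -3) = (-104 - 28)*(-8) = -132*(-8) = 1056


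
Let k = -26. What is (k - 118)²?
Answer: 20736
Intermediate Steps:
(k - 118)² = (-26 - 118)² = (-144)² = 20736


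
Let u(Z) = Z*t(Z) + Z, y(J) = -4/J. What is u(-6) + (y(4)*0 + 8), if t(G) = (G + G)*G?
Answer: -430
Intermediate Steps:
t(G) = 2*G² (t(G) = (2*G)*G = 2*G²)
u(Z) = Z + 2*Z³ (u(Z) = Z*(2*Z²) + Z = 2*Z³ + Z = Z + 2*Z³)
u(-6) + (y(4)*0 + 8) = (-6 + 2*(-6)³) + (-4/4*0 + 8) = (-6 + 2*(-216)) + (-4*¼*0 + 8) = (-6 - 432) + (-1*0 + 8) = -438 + (0 + 8) = -438 + 8 = -430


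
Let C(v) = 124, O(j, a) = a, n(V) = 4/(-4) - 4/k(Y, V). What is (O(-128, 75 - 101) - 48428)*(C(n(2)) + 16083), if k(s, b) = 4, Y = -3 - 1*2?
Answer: -785293978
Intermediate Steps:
Y = -5 (Y = -3 - 2 = -5)
n(V) = -2 (n(V) = 4/(-4) - 4/4 = 4*(-1/4) - 4*1/4 = -1 - 1 = -2)
(O(-128, 75 - 101) - 48428)*(C(n(2)) + 16083) = ((75 - 101) - 48428)*(124 + 16083) = (-26 - 48428)*16207 = -48454*16207 = -785293978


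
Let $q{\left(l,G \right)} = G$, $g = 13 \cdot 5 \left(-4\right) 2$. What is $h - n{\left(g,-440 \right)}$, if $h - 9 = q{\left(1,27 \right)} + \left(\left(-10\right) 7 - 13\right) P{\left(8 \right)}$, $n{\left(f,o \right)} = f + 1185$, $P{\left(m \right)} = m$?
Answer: $-1293$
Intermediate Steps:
$g = -520$ ($g = 13 \left(-20\right) 2 = \left(-260\right) 2 = -520$)
$n{\left(f,o \right)} = 1185 + f$
$h = -628$ ($h = 9 + \left(27 + \left(\left(-10\right) 7 - 13\right) 8\right) = 9 + \left(27 + \left(-70 - 13\right) 8\right) = 9 + \left(27 - 664\right) = 9 - 637 = -628$)
$h - n{\left(g,-440 \right)} = -628 - \left(1185 - 520\right) = -628 - 665 = -1293$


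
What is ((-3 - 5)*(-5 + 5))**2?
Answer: 0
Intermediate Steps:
((-3 - 5)*(-5 + 5))**2 = (-8*0)**2 = 0**2 = 0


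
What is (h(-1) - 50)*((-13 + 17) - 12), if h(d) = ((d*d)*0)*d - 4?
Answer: 432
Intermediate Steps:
h(d) = -4 (h(d) = (d²*0)*d - 4 = 0*d - 4 = 0 - 4 = -4)
(h(-1) - 50)*((-13 + 17) - 12) = (-4 - 50)*((-13 + 17) - 12) = -54*(4 - 12) = -54*(-8) = 432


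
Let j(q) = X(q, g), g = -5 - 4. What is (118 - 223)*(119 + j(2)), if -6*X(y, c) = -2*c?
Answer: -12180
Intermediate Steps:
g = -9
X(y, c) = c/3 (X(y, c) = -(-1)*c/3 = c/3)
j(q) = -3 (j(q) = (1/3)*(-9) = -3)
(118 - 223)*(119 + j(2)) = (118 - 223)*(119 - 3) = -105*116 = -12180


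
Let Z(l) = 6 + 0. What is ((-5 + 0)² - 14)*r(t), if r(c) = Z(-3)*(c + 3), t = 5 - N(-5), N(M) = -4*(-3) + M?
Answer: 66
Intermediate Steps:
N(M) = 12 + M
Z(l) = 6
t = -2 (t = 5 - (12 - 5) = 5 - 1*7 = 5 - 7 = -2)
r(c) = 18 + 6*c (r(c) = 6*(c + 3) = 6*(3 + c) = 18 + 6*c)
((-5 + 0)² - 14)*r(t) = ((-5 + 0)² - 14)*(18 + 6*(-2)) = ((-5)² - 14)*(18 - 12) = (25 - 14)*6 = 11*6 = 66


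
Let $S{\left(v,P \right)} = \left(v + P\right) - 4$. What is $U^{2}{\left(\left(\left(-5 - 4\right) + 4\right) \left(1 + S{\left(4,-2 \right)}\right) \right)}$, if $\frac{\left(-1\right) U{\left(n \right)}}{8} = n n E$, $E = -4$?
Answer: $640000$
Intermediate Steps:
$S{\left(v,P \right)} = -4 + P + v$ ($S{\left(v,P \right)} = \left(P + v\right) - 4 = -4 + P + v$)
$U{\left(n \right)} = 32 n^{2}$ ($U{\left(n \right)} = - 8 n n \left(-4\right) = - 8 n^{2} \left(-4\right) = - 8 \left(- 4 n^{2}\right) = 32 n^{2}$)
$U^{2}{\left(\left(\left(-5 - 4\right) + 4\right) \left(1 + S{\left(4,-2 \right)}\right) \right)} = \left(32 \left(\left(\left(-5 - 4\right) + 4\right) \left(1 - 2\right)\right)^{2}\right)^{2} = \left(32 \left(\left(-9 + 4\right) \left(1 - 2\right)\right)^{2}\right)^{2} = \left(32 \left(\left(-5\right) \left(-1\right)\right)^{2}\right)^{2} = \left(32 \cdot 5^{2}\right)^{2} = \left(32 \cdot 25\right)^{2} = 800^{2} = 640000$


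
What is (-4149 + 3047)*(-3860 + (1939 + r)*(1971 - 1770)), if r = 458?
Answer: -526686574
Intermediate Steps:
(-4149 + 3047)*(-3860 + (1939 + r)*(1971 - 1770)) = (-4149 + 3047)*(-3860 + (1939 + 458)*(1971 - 1770)) = -1102*(-3860 + 2397*201) = -1102*(-3860 + 481797) = -1102*477937 = -526686574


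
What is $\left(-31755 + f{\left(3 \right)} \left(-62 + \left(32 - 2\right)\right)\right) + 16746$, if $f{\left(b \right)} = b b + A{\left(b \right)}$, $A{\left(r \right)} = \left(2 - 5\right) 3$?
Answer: $-15009$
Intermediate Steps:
$A{\left(r \right)} = -9$ ($A{\left(r \right)} = \left(-3\right) 3 = -9$)
$f{\left(b \right)} = -9 + b^{2}$ ($f{\left(b \right)} = b b - 9 = b^{2} - 9 = -9 + b^{2}$)
$\left(-31755 + f{\left(3 \right)} \left(-62 + \left(32 - 2\right)\right)\right) + 16746 = \left(-31755 + \left(-9 + 3^{2}\right) \left(-62 + \left(32 - 2\right)\right)\right) + 16746 = \left(-31755 + \left(-9 + 9\right) \left(-62 + \left(32 - 2\right)\right)\right) + 16746 = \left(-31755 + 0 \left(-62 + 30\right)\right) + 16746 = \left(-31755 + 0 \left(-32\right)\right) + 16746 = \left(-31755 + 0\right) + 16746 = -31755 + 16746 = -15009$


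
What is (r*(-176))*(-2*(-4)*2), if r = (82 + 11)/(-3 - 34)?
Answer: 261888/37 ≈ 7078.1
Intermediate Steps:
r = -93/37 (r = 93/(-37) = 93*(-1/37) = -93/37 ≈ -2.5135)
(r*(-176))*(-2*(-4)*2) = (-93/37*(-176))*(-2*(-4)*2) = 16368*(8*2)/37 = (16368/37)*16 = 261888/37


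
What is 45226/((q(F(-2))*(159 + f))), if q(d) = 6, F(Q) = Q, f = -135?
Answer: 22613/72 ≈ 314.07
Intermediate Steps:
45226/((q(F(-2))*(159 + f))) = 45226/((6*(159 - 135))) = 45226/((6*24)) = 45226/144 = 45226*(1/144) = 22613/72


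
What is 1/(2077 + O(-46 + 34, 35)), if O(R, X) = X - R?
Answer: 1/2124 ≈ 0.00047081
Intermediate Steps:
1/(2077 + O(-46 + 34, 35)) = 1/(2077 + (35 - (-46 + 34))) = 1/(2077 + (35 - 1*(-12))) = 1/(2077 + (35 + 12)) = 1/(2077 + 47) = 1/2124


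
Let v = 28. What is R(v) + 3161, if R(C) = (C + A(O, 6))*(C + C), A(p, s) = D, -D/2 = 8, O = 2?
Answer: 3833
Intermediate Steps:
D = -16 (D = -2*8 = -16)
A(p, s) = -16
R(C) = 2*C*(-16 + C) (R(C) = (C - 16)*(C + C) = (-16 + C)*(2*C) = 2*C*(-16 + C))
R(v) + 3161 = 2*28*(-16 + 28) + 3161 = 2*28*12 + 3161 = 672 + 3161 = 3833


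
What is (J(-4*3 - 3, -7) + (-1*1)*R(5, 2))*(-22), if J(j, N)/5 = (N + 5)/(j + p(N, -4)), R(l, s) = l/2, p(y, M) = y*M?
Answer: 935/13 ≈ 71.923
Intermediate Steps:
p(y, M) = M*y
R(l, s) = l/2 (R(l, s) = l*(½) = l/2)
J(j, N) = 5*(5 + N)/(j - 4*N) (J(j, N) = 5*((N + 5)/(j - 4*N)) = 5*((5 + N)/(j - 4*N)) = 5*(5 + N)/(j - 4*N))
(J(-4*3 - 3, -7) + (-1*1)*R(5, 2))*(-22) = (5*(5 - 7)/((-4*3 - 3) - 4*(-7)) + (-1*1)*((½)*5))*(-22) = (5*(-2)/((-12 - 3) + 28) - 1*5/2)*(-22) = (5*(-2)/(-15 + 28) - 5/2)*(-22) = (5*(-2)/13 - 5/2)*(-22) = (5*(1/13)*(-2) - 5/2)*(-22) = (-10/13 - 5/2)*(-22) = -85/26*(-22) = 935/13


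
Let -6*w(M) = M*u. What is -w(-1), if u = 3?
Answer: -½ ≈ -0.50000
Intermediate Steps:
w(M) = -M/2 (w(M) = -M*3/6 = -M/2)
-w(-1) = -(-1)*(-1)/2 = -1*½ = -½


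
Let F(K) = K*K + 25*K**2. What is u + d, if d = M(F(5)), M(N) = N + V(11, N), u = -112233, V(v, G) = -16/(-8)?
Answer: -111581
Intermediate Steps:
F(K) = 26*K**2 (F(K) = K**2 + 25*K**2 = 26*K**2)
V(v, G) = 2 (V(v, G) = -16*(-1/8) = 2)
M(N) = 2 + N (M(N) = N + 2 = 2 + N)
d = 652 (d = 2 + 26*5**2 = 2 + 26*25 = 2 + 650 = 652)
u + d = -112233 + 652 = -111581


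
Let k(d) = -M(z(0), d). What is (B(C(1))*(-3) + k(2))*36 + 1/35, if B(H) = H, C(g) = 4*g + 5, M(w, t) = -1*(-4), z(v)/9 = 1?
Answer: -39059/35 ≈ -1116.0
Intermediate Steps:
z(v) = 9 (z(v) = 9*1 = 9)
M(w, t) = 4
C(g) = 5 + 4*g
k(d) = -4 (k(d) = -1*4 = -4)
(B(C(1))*(-3) + k(2))*36 + 1/35 = ((5 + 4*1)*(-3) - 4)*36 + 1/35 = ((5 + 4)*(-3) - 4)*36 + 1/35 = (9*(-3) - 4)*36 + 1/35 = (-27 - 4)*36 + 1/35 = -31*36 + 1/35 = -1116 + 1/35 = -39059/35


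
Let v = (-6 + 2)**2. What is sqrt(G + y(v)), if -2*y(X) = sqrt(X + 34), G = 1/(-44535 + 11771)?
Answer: sqrt(-8191 - 670924810*sqrt(2))/16382 ≈ 1.8803*I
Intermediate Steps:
v = 16 (v = (-4)**2 = 16)
G = -1/32764 (G = 1/(-32764) = -1/32764 ≈ -3.0521e-5)
y(X) = -sqrt(34 + X)/2 (y(X) = -sqrt(X + 34)/2 = -sqrt(34 + X)/2)
sqrt(G + y(v)) = sqrt(-1/32764 - sqrt(34 + 16)/2) = sqrt(-1/32764 - 5*sqrt(2)/2)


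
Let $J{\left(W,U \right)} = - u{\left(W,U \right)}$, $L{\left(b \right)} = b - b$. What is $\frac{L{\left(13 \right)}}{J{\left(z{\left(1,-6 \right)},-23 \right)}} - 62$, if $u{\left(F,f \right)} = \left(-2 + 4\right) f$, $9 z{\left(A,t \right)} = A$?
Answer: $-62$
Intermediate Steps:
$z{\left(A,t \right)} = \frac{A}{9}$
$u{\left(F,f \right)} = 2 f$
$L{\left(b \right)} = 0$
$J{\left(W,U \right)} = - 2 U$
$\frac{L{\left(13 \right)}}{J{\left(z{\left(1,-6 \right)},-23 \right)}} - 62 = \frac{0}{\left(-2\right) \left(-23\right)} - 62 = \frac{0}{46} - 62 = 0 \cdot \frac{1}{46} - 62 = 0 - 62 = -62$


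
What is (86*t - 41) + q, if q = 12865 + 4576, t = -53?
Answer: 12842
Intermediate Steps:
q = 17441
(86*t - 41) + q = (86*(-53) - 41) + 17441 = (-4558 - 41) + 17441 = -4599 + 17441 = 12842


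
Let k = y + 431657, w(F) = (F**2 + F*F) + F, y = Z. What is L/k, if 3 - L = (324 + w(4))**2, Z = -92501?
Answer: -43199/113052 ≈ -0.38212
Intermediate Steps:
y = -92501
w(F) = F + 2*F**2 (w(F) = (F**2 + F**2) + F = 2*F**2 + F = F + 2*F**2)
L = -129597 (L = 3 - (324 + 4*(1 + 2*4))**2 = 3 - (324 + 4*(1 + 8))**2 = 3 - (324 + 4*9)**2 = 3 - (324 + 36)**2 = 3 - 1*360**2 = 3 - 1*129600 = 3 - 129600 = -129597)
k = 339156 (k = -92501 + 431657 = 339156)
L/k = -129597/339156 = -129597*1/339156 = -43199/113052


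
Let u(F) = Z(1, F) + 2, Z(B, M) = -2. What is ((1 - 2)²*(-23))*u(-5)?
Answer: 0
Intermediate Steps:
u(F) = 0 (u(F) = -2 + 2 = 0)
((1 - 2)²*(-23))*u(-5) = ((1 - 2)²*(-23))*0 = ((-1)²*(-23))*0 = (1*(-23))*0 = -23*0 = 0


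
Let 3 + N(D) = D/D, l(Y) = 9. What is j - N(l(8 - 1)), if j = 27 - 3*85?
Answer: -226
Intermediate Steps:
j = -228 (j = 27 - 255 = -228)
N(D) = -2 (N(D) = -3 + D/D = -3 + 1 = -2)
j - N(l(8 - 1)) = -228 - 1*(-2) = -228 + 2 = -226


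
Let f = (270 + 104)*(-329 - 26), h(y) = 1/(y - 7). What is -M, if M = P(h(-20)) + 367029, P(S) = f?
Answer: -234259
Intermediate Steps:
h(y) = 1/(-7 + y)
f = -132770 (f = 374*(-355) = -132770)
P(S) = -132770
M = 234259 (M = -132770 + 367029 = 234259)
-M = -1*234259 = -234259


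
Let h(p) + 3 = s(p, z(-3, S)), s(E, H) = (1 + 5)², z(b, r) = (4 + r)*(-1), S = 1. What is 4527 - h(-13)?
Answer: 4494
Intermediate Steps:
z(b, r) = -4 - r
s(E, H) = 36 (s(E, H) = 6² = 36)
h(p) = 33 (h(p) = -3 + 36 = 33)
4527 - h(-13) = 4527 - 1*33 = 4527 - 33 = 4494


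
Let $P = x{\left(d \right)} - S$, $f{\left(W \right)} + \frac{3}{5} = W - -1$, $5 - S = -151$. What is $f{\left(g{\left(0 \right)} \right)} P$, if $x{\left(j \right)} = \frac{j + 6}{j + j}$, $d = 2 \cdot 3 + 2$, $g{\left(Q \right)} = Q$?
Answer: $- \frac{1241}{20} \approx -62.05$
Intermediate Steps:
$S = 156$ ($S = 5 - -151 = 5 + 151 = 156$)
$d = 8$ ($d = 6 + 2 = 8$)
$x{\left(j \right)} = \frac{6 + j}{2 j}$
$f{\left(W \right)} = \frac{2}{5} + W$ ($f{\left(W \right)} = - \frac{3}{5} + \left(W - -1\right) = - \frac{3}{5} + \left(W + 1\right) = - \frac{3}{5} + \left(1 + W\right) = \frac{2}{5} + W$)
$P = - \frac{1241}{8}$ ($P = \frac{6 + 8}{2 \cdot 8} - 156 = \frac{1}{2} \cdot \frac{1}{8} \cdot 14 - 156 = \frac{7}{8} - 156 = - \frac{1241}{8} \approx -155.13$)
$f{\left(g{\left(0 \right)} \right)} P = \left(\frac{2}{5} + 0\right) \left(- \frac{1241}{8}\right) = \frac{2}{5} \left(- \frac{1241}{8}\right) = - \frac{1241}{20}$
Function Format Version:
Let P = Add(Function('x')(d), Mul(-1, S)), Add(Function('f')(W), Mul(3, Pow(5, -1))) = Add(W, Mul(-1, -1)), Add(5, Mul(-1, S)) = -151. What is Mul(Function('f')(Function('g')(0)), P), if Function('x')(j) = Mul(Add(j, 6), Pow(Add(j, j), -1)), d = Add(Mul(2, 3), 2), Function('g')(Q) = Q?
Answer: Rational(-1241, 20) ≈ -62.050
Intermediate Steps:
S = 156 (S = Add(5, Mul(-1, -151)) = Add(5, 151) = 156)
d = 8 (d = Add(6, 2) = 8)
Function('x')(j) = Mul(Rational(1, 2), Pow(j, -1), Add(6, j)) (Function('x')(j) = Mul(Add(6, j), Pow(Mul(2, j), -1)) = Mul(Add(6, j), Mul(Rational(1, 2), Pow(j, -1))) = Mul(Rational(1, 2), Pow(j, -1), Add(6, j)))
Function('f')(W) = Add(Rational(2, 5), W) (Function('f')(W) = Add(Rational(-3, 5), Add(W, Mul(-1, -1))) = Add(Rational(-3, 5), Add(W, 1)) = Add(Rational(-3, 5), Add(1, W)) = Add(Rational(2, 5), W))
P = Rational(-1241, 8) (P = Add(Mul(Rational(1, 2), Pow(8, -1), Add(6, 8)), Mul(-1, 156)) = Add(Mul(Rational(1, 2), Rational(1, 8), 14), -156) = Add(Rational(7, 8), -156) = Rational(-1241, 8) ≈ -155.13)
Mul(Function('f')(Function('g')(0)), P) = Mul(Add(Rational(2, 5), 0), Rational(-1241, 8)) = Mul(Rational(2, 5), Rational(-1241, 8)) = Rational(-1241, 20)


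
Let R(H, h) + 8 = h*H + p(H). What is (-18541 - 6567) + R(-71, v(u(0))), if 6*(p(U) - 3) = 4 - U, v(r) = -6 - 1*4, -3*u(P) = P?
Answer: -48781/2 ≈ -24391.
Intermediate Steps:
u(P) = -P/3
v(r) = -10 (v(r) = -6 - 4 = -10)
p(U) = 11/3 - U/6 (p(U) = 3 + (4 - U)/6 = 3 + (2/3 - U/6) = 11/3 - U/6)
R(H, h) = -13/3 - H/6 + H*h (R(H, h) = -8 + (h*H + (11/3 - H/6)) = -8 + (H*h + (11/3 - H/6)) = -8 + (11/3 - H/6 + H*h) = -13/3 - H/6 + H*h)
(-18541 - 6567) + R(-71, v(u(0))) = (-18541 - 6567) + (-13/3 - 1/6*(-71) - 71*(-10)) = -25108 + (-13/3 + 71/6 + 710) = -25108 + 1435/2 = -48781/2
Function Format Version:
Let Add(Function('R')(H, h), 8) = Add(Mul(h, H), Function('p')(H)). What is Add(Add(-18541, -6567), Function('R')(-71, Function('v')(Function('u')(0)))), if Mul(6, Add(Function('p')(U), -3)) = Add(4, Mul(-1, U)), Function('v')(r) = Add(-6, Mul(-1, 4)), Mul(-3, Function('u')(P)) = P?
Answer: Rational(-48781, 2) ≈ -24391.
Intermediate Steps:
Function('u')(P) = Mul(Rational(-1, 3), P)
Function('v')(r) = -10 (Function('v')(r) = Add(-6, -4) = -10)
Function('p')(U) = Add(Rational(11, 3), Mul(Rational(-1, 6), U)) (Function('p')(U) = Add(3, Mul(Rational(1, 6), Add(4, Mul(-1, U)))) = Add(3, Add(Rational(2, 3), Mul(Rational(-1, 6), U))) = Add(Rational(11, 3), Mul(Rational(-1, 6), U)))
Function('R')(H, h) = Add(Rational(-13, 3), Mul(Rational(-1, 6), H), Mul(H, h)) (Function('R')(H, h) = Add(-8, Add(Mul(h, H), Add(Rational(11, 3), Mul(Rational(-1, 6), H)))) = Add(-8, Add(Mul(H, h), Add(Rational(11, 3), Mul(Rational(-1, 6), H)))) = Add(-8, Add(Rational(11, 3), Mul(Rational(-1, 6), H), Mul(H, h))) = Add(Rational(-13, 3), Mul(Rational(-1, 6), H), Mul(H, h)))
Add(Add(-18541, -6567), Function('R')(-71, Function('v')(Function('u')(0)))) = Add(Add(-18541, -6567), Add(Rational(-13, 3), Mul(Rational(-1, 6), -71), Mul(-71, -10))) = Add(-25108, Add(Rational(-13, 3), Rational(71, 6), 710)) = Add(-25108, Rational(1435, 2)) = Rational(-48781, 2)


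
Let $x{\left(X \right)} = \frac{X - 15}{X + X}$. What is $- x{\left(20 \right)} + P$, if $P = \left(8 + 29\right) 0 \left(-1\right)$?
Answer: $- \frac{1}{8} \approx -0.125$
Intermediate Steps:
$x{\left(X \right)} = \frac{-15 + X}{2 X}$
$P = 0$ ($P = 37 \cdot 0 = 0$)
$- x{\left(20 \right)} + P = - \frac{-15 + 20}{2 \cdot 20} + 0 = - \frac{5}{2 \cdot 20} + 0 = \left(-1\right) \frac{1}{8} + 0 = - \frac{1}{8} + 0 = - \frac{1}{8}$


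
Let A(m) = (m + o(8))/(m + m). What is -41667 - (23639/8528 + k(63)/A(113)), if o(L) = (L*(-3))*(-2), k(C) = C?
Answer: -8190621697/196144 ≈ -41758.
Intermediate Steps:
o(L) = 6*L (o(L) = -3*L*(-2) = 6*L)
A(m) = (48 + m)/(2*m) (A(m) = (m + 6*8)/(m + m) = (m + 48)/((2*m)) = (48 + m)*(1/(2*m)) = (48 + m)/(2*m))
-41667 - (23639/8528 + k(63)/A(113)) = -41667 - (23639/8528 + 63/(((½)*(48 + 113)/113))) = -41667 - (23639*(1/8528) + 63/(((½)*(1/113)*161))) = -41667 - (23639/8528 + 63/(161/226)) = -41667 - (23639/8528 + 63*(226/161)) = -41667 - (23639/8528 + 2034/23) = -41667 - 1*17889649/196144 = -41667 - 17889649/196144 = -8190621697/196144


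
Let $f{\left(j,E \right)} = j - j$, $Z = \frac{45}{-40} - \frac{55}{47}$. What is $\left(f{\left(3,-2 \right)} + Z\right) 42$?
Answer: $- \frac{18123}{188} \approx -96.399$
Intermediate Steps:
$Z = - \frac{863}{376}$ ($Z = 45 \left(- \frac{1}{40}\right) - \frac{55}{47} = - \frac{9}{8} - \frac{55}{47} = - \frac{863}{376} \approx -2.2952$)
$f{\left(j,E \right)} = 0$
$\left(f{\left(3,-2 \right)} + Z\right) 42 = \left(0 - \frac{863}{376}\right) 42 = \left(- \frac{863}{376}\right) 42 = - \frac{18123}{188}$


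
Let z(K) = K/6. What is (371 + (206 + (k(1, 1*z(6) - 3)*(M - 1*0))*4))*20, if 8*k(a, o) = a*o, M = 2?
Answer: 11500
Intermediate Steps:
z(K) = K/6 (z(K) = K*(⅙) = K/6)
k(a, o) = a*o/8 (k(a, o) = (a*o)/8 = a*o/8)
(371 + (206 + (k(1, 1*z(6) - 3)*(M - 1*0))*4))*20 = (371 + (206 + (((⅛)*1*(1*((⅙)*6) - 3))*(2 - 1*0))*4))*20 = (371 + (206 + (((⅛)*1*(1*1 - 3))*(2 + 0))*4))*20 = (371 + (206 + (((⅛)*1*(1 - 3))*2)*4))*20 = (371 + (206 + (((⅛)*1*(-2))*2)*4))*20 = (371 + (206 - ¼*2*4))*20 = (371 + (206 - ½*4))*20 = (371 + (206 - 2))*20 = (371 + 204)*20 = 575*20 = 11500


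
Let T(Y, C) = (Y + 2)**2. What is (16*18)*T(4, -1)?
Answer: 10368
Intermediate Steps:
T(Y, C) = (2 + Y)**2
(16*18)*T(4, -1) = (16*18)*(2 + 4)**2 = 288*6**2 = 288*36 = 10368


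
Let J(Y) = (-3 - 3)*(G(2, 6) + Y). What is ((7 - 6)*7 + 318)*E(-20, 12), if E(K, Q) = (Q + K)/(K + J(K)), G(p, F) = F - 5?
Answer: -1300/47 ≈ -27.660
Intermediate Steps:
G(p, F) = -5 + F
J(Y) = -6 - 6*Y (J(Y) = (-3 - 3)*((-5 + 6) + Y) = -6*(1 + Y) = -6 - 6*Y)
E(K, Q) = (K + Q)/(-6 - 5*K) (E(K, Q) = (Q + K)/(K + (-6 - 6*K)) = (K + Q)/(-6 - 5*K))
((7 - 6)*7 + 318)*E(-20, 12) = ((7 - 6)*7 + 318)*((-1*(-20) - 1*12)/(6 + 5*(-20))) = (1*7 + 318)*((20 - 12)/(6 - 100)) = (7 + 318)*(8/(-94)) = 325*(-1/94*8) = 325*(-4/47) = -1300/47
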